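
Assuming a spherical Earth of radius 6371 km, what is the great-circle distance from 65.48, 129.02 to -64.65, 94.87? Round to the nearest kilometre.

14730 km

Δλ = 94.87 − 129.02 = -34.15°.
Δφ = -64.65 − 65.48 = -130.13°.
a = sin²(Δφ/2) + cos φ₁ · cos φ₂ · sin²(Δλ/2) = 0.837581.
c = 2·atan2(√a, √(1−a)) = 2.31198 rad → d = 6371·c ≈ 14729.63 km.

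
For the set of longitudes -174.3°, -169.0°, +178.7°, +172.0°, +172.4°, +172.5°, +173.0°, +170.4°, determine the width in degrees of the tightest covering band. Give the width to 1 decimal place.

20.6°

Sort the longitudes: -174.3°, -169.0°, +170.4°, +172.0°, +172.4°, +172.5°, +173.0°, +178.7°.
Eastward gaps between consecutive values (wrapping around): 5.3°, 339.4°, 1.6°, 0.4°, 0.1°, 0.5°, 5.7°, 7.0°.
Largest gap = 339.4° ⇒ minimal covering band is its complement: 360° − 339.4° = 20.6°.
Band runs from +170.4° eastward to -169.0°, crossing the antimeridian.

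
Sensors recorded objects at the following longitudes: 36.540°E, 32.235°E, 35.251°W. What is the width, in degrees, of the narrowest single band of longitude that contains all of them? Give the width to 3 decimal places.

Sort the longitudes: -35.251°, +32.235°, +36.540°.
Eastward gaps between consecutive values (wrapping around): 67.486°, 4.305°, 288.209°.
Largest gap = 288.209° ⇒ minimal covering band is its complement: 360° − 288.209° = 71.791°.
Band runs from -35.251° eastward to +36.540°.

71.791°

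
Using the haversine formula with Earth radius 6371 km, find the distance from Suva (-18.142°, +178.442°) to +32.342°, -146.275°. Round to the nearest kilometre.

6754 km

Δλ = -146.275 − 178.442 = -324.717°; wrapped into (−180°, 180°]: 35.283°.
Δφ = 32.342 − -18.142 = 50.484°.
a = sin²(Δφ/2) + cos φ₁ · cos φ₂ · sin²(Δλ/2) = 0.255593.
c = 2·atan2(√a, √(1−a)) = 1.06007 rad → d = 6371·c ≈ 6753.69 km.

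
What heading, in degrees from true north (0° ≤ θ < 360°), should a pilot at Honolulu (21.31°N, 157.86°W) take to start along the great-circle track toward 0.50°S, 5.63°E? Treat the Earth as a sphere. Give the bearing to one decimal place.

39.9°

Δλ = 5.63 − -157.86 = 163.49°.
θ = atan2( sin Δλ · cos φ₂ , cos φ₁ · sin φ₂ − sin φ₁ · cos φ₂ · cos Δλ )
  = atan2(0.28417, 0.34029) = 39.865° → normalised to [0°, 360°): 39.865°.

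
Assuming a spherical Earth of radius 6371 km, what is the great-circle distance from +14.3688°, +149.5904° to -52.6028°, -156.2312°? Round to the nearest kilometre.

9066 km

Δλ = -156.2312 − 149.5904 = -305.8216°; wrapped into (−180°, 180°]: 54.1784°.
Δφ = -52.6028 − 14.3688 = -66.9716°.
a = sin²(Δφ/2) + cos φ₁ · cos φ₂ · sin²(Δλ/2) = 0.426409.
c = 2·atan2(√a, √(1−a)) = 1.42308 rad → d = 6371·c ≈ 9066.43 km.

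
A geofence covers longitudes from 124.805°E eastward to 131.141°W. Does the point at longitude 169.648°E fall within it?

Yes

Band width going east from +124.805° to -131.141°: ((-131.141 − 124.805) mod 360) = 104.054°.
Offset of +169.648° east of the west edge: ((169.648 − 124.805) mod 360) = 44.843°.
44.843° ≤ 104.054° ⇒ inside.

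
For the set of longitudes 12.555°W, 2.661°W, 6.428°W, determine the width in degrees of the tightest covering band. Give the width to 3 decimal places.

Sort the longitudes: -12.555°, -6.428°, -2.661°.
Eastward gaps between consecutive values (wrapping around): 6.127°, 3.767°, 350.106°.
Largest gap = 350.106° ⇒ minimal covering band is its complement: 360° − 350.106° = 9.894°.
Band runs from -12.555° eastward to -2.661°.

9.894°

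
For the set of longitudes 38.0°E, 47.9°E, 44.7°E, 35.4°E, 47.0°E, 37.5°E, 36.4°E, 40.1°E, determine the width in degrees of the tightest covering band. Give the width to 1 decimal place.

12.5°

Sort the longitudes: +35.4°, +36.4°, +37.5°, +38.0°, +40.1°, +44.7°, +47.0°, +47.9°.
Eastward gaps between consecutive values (wrapping around): 1.0°, 1.1°, 0.5°, 2.1°, 4.6°, 2.3°, 0.9°, 347.5°.
Largest gap = 347.5° ⇒ minimal covering band is its complement: 360° − 347.5° = 12.5°.
Band runs from +35.4° eastward to +47.9°.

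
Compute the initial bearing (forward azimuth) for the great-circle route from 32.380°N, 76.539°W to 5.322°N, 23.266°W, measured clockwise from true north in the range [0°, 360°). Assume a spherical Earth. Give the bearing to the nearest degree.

107°

Δλ = -23.266 − -76.539 = 53.273°.
θ = atan2( sin Δλ · cos φ₂ , cos φ₁ · sin φ₂ − sin φ₁ · cos φ₂ · cos Δλ )
  = atan2(0.79804, -0.24054) = 106.773° → normalised to [0°, 360°): 106.773°.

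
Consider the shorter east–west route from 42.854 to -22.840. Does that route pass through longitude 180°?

No

Signed shortest Δλ = ((-22.840 − 42.854 + 180) mod 360) − 180 = -65.694°.
Going west by 65.694° from +42.854° reaches -22.840° without touching 180°.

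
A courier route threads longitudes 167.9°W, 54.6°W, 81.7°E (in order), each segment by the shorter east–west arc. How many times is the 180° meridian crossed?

0

Leg 1: -167.9° → -54.6°, shortest Δλ = 113.3° (east) — does not cross 180°.
Leg 2: -54.6° → +81.7°, shortest Δλ = 136.3° (east) — does not cross 180°.
Total crossings: 0.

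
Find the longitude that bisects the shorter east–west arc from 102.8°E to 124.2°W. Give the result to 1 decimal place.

169.3°E

Signed shortest Δλ from +102.8° to -124.2° is +133.0°.
Midpoint longitude = +102.8° + (+133.0°)/2 = +102.8° + 66.5° = +169.3°.
(The naïve average (+102.8 + -124.2)/2 = -10.7° is on the wrong side of the globe.)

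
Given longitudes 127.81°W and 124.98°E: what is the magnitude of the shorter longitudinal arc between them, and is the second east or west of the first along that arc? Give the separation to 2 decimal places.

107.21° west

Raw difference: 124.98 − -127.81 = 252.79°.
Normalise into (−180°, 180°]: 252.79° − 360° = -107.21°.
Negative ⇒ the second point lies to the west; separation 107.21°.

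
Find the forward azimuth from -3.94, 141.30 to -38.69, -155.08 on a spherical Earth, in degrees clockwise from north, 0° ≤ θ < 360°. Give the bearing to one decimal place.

Δλ = -155.08 − 141.30 = -296.38°; wrapped into (−180°, 180°]: 63.62°.
θ = atan2( sin Δλ · cos φ₂ , cos φ₁ · sin φ₂ − sin φ₁ · cos φ₂ · cos Δλ )
  = atan2(0.69926, -0.59980) = 130.622° → normalised to [0°, 360°): 130.622°.

130.6°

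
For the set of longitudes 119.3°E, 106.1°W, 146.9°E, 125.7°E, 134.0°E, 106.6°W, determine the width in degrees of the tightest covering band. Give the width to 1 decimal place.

Sort the longitudes: -106.6°, -106.1°, +119.3°, +125.7°, +134.0°, +146.9°.
Eastward gaps between consecutive values (wrapping around): 0.5°, 225.4°, 6.4°, 8.3°, 12.9°, 106.5°.
Largest gap = 225.4° ⇒ minimal covering band is its complement: 360° − 225.4° = 134.6°.
Band runs from +119.3° eastward to -106.1°, crossing the antimeridian.

134.6°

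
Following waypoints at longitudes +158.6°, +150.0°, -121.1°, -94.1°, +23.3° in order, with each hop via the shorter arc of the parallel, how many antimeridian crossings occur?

1

Leg 1: +158.6° → +150.0°, shortest Δλ = -8.6° (west) — does not cross 180°.
Leg 2: +150.0° → -121.1°, shortest Δλ = 88.9° (east) — crosses 180°.
Leg 3: -121.1° → -94.1°, shortest Δλ = 27.0° (east) — does not cross 180°.
Leg 4: -94.1° → +23.3°, shortest Δλ = 117.4° (east) — does not cross 180°.
Total crossings: 1.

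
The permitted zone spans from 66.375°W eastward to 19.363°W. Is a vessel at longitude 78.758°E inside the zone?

No

Band width going east from -66.375° to -19.363°: ((-19.363 − -66.375) mod 360) = 47.012°.
Offset of +78.758° east of the west edge: ((78.758 − -66.375) mod 360) = 145.133°.
145.133° > 47.012° ⇒ outside.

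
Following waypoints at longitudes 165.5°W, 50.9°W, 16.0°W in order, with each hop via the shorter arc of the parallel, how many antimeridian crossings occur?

0

Leg 1: -165.5° → -50.9°, shortest Δλ = 114.6° (east) — does not cross 180°.
Leg 2: -50.9° → -16.0°, shortest Δλ = 34.9° (east) — does not cross 180°.
Total crossings: 0.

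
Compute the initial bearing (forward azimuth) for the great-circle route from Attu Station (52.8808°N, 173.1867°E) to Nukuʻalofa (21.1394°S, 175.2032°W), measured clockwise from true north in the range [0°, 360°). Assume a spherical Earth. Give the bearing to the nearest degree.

Δλ = -175.2032 − 173.1867 = -348.3899°; wrapped into (−180°, 180°]: 11.6101°.
θ = atan2( sin Δλ · cos φ₂ , cos φ₁ · sin φ₂ − sin φ₁ · cos φ₂ · cos Δλ )
  = atan2(0.18771, -0.94614) = 168.779° → normalised to [0°, 360°): 168.779°.

169°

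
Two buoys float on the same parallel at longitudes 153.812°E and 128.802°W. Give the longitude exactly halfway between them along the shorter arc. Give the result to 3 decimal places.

Signed shortest Δλ from +153.812° to -128.802° is +77.386°.
Midpoint longitude = +153.812° + (+77.386°)/2 = +153.812° + 38.693° = +192.505°.
Normalise into (−180°, 180°]: -167.495°.
(The naïve average (+153.812 + -128.802)/2 = 12.505° is on the wrong side of the globe.)

167.495°W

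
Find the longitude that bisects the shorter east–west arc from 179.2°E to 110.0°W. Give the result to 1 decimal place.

Signed shortest Δλ from +179.2° to -110.0° is +70.8°.
Midpoint longitude = +179.2° + (+70.8°)/2 = +179.2° + 35.4° = +214.6°.
Normalise into (−180°, 180°]: -145.4°.
(The naïve average (+179.2 + -110.0)/2 = 34.6° is on the wrong side of the globe.)

145.4°W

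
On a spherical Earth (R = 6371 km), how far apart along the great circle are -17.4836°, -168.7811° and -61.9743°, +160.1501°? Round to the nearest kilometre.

5507 km

Δλ = 160.1501 − -168.7811 = 328.9312°; wrapped into (−180°, 180°]: -31.0688°.
Δφ = -61.9743 − -17.4836 = -44.4907°.
a = sin²(Δφ/2) + cos φ₁ · cos φ₂ · sin²(Δλ/2) = 0.175463.
c = 2·atan2(√a, √(1−a)) = 0.86443 rad → d = 6371·c ≈ 5507.28 km.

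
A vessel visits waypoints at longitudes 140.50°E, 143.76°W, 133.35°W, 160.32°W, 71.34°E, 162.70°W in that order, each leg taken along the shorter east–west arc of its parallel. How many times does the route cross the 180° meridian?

Leg 1: +140.50° → -143.76°, shortest Δλ = 75.74° (east) — crosses 180°.
Leg 2: -143.76° → -133.35°, shortest Δλ = 10.41° (east) — does not cross 180°.
Leg 3: -133.35° → -160.32°, shortest Δλ = -26.97° (west) — does not cross 180°.
Leg 4: -160.32° → +71.34°, shortest Δλ = -128.34° (west) — crosses 180°.
Leg 5: +71.34° → -162.70°, shortest Δλ = 125.96° (east) — crosses 180°.
Total crossings: 3.

3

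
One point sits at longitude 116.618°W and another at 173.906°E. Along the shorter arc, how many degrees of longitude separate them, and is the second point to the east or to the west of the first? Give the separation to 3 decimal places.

69.476° west

Raw difference: 173.906 − -116.618 = 290.524°.
Normalise into (−180°, 180°]: 290.524° − 360° = -69.476°.
Negative ⇒ the second point lies to the west; separation 69.476°.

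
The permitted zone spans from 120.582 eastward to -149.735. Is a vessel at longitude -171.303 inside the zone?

Yes

Band width going east from +120.582° to -149.735°: ((-149.735 − 120.582) mod 360) = 89.683°.
Offset of -171.303° east of the west edge: ((-171.303 − 120.582) mod 360) = 68.115°.
68.115° ≤ 89.683° ⇒ inside.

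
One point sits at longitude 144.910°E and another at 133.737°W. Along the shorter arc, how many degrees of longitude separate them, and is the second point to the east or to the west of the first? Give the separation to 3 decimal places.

81.353° east

Raw difference: -133.737 − 144.910 = -278.647°.
Normalise into (−180°, 180°]: -278.647° + 360° = 81.353°.
Positive ⇒ the second point lies to the east; separation 81.353°.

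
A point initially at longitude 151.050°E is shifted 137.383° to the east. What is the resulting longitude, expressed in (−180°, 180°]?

Start at +151.050°; shift +137.383° → +288.433°.
+288.433° lies outside (−180°, 180°]; subtract 360° → -71.567°.

71.567°W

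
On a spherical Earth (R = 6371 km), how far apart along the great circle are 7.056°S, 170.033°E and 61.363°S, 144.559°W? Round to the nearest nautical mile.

3830 nmi

Δλ = -144.559 − 170.033 = -314.592°; wrapped into (−180°, 180°]: 45.408°.
Δφ = -61.363 − -7.056 = -54.307°.
a = sin²(Δφ/2) + cos φ₁ · cos φ₂ · sin²(Δλ/2) = 0.279135.
c = 2·atan2(√a, √(1−a)) = 1.11327 rad → d = 6371·c ≈ 7092.64 km ≈ 3829.72 nmi.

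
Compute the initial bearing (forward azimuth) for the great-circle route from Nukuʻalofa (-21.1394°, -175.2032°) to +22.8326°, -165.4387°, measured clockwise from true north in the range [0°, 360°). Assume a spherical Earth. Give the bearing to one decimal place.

12.8°

Δλ = -165.4387 − -175.2032 = 9.7645°.
θ = atan2( sin Δλ · cos φ₂ , cos φ₁ · sin φ₂ − sin φ₁ · cos φ₂ · cos Δλ )
  = atan2(0.15631, 0.68949) = 12.773° → normalised to [0°, 360°): 12.773°.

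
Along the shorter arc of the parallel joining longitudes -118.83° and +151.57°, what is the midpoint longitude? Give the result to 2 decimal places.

-163.63°

Signed shortest Δλ from -118.83° to +151.57° is -89.60°.
Midpoint longitude = -118.83° + (-89.60°)/2 = -118.83° − 44.80° = -163.63°.
(The naïve average (-118.83 + +151.57)/2 = 16.37° is on the wrong side of the globe.)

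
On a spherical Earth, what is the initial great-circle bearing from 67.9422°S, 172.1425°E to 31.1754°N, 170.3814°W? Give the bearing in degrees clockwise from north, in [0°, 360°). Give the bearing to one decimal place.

15.1°

Δλ = -170.3814 − 172.1425 = -342.5239°; wrapped into (−180°, 180°]: 17.4761°.
θ = atan2( sin Δλ · cos φ₂ , cos φ₁ · sin φ₂ − sin φ₁ · cos φ₂ · cos Δλ )
  = atan2(0.25694, 0.95076) = 15.123° → normalised to [0°, 360°): 15.123°.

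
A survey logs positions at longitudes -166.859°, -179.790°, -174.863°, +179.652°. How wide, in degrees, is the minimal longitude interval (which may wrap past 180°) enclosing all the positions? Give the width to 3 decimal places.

Sort the longitudes: -179.790°, -174.863°, -166.859°, +179.652°.
Eastward gaps between consecutive values (wrapping around): 4.927°, 8.004°, 346.511°, 0.558°.
Largest gap = 346.511° ⇒ minimal covering band is its complement: 360° − 346.511° = 13.489°.
Band runs from +179.652° eastward to -166.859°, crossing the antimeridian.

13.489°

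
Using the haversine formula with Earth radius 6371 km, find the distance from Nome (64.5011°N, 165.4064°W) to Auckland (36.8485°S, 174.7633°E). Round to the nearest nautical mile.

Δλ = 174.7633 − -165.4064 = 340.1697°; wrapped into (−180°, 180°]: -19.8303°.
Δφ = -36.8485 − 64.5011 = -101.3496°.
a = sin²(Δφ/2) + cos φ₁ · cos φ₂ · sin²(Δλ/2) = 0.608611.
c = 2·atan2(√a, √(1−a)) = 1.78976 rad → d = 6371·c ≈ 11402.59 km ≈ 6156.91 nmi.

6157 nmi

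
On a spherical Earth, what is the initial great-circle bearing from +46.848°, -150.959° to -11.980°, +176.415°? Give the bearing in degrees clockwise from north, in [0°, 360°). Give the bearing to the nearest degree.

215°

Δλ = 176.415 − -150.959 = 327.374°; wrapped into (−180°, 180°]: -32.626°.
θ = atan2( sin Δλ · cos φ₂ , cos φ₁ · sin φ₂ − sin φ₁ · cos φ₂ · cos Δλ )
  = atan2(-0.52741, -0.74301) = -144.632° → normalised to [0°, 360°): 215.368°.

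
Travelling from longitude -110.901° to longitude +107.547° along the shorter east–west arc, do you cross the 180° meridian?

Yes

Naïve |107.547 − -110.901| = 218.448° > 180°, so the shorter arc goes the other way round — across 180°.
Signed shortest Δλ = ((107.547 − -110.901 + 180) mod 360) − 180 = -141.552°.
Going west by 141.552° from -110.901° passes through 180° before reaching +107.547°.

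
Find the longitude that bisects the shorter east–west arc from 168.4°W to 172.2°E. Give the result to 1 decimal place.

Signed shortest Δλ from -168.4° to +172.2° is -19.4°.
Midpoint longitude = -168.4° + (-19.4°)/2 = -168.4° − 9.7° = -178.1°.
(The naïve average (-168.4 + +172.2)/2 = 1.9° is on the wrong side of the globe.)

178.1°W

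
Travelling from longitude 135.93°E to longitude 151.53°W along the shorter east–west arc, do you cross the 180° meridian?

Naïve |-151.53 − 135.93| = 287.46° > 180°, so the shorter arc goes the other way round — across 180°.
Signed shortest Δλ = ((-151.53 − 135.93 + 180) mod 360) − 180 = 72.54°.
Going east by 72.54° from +135.93° passes through 180° before reaching -151.53°.

Yes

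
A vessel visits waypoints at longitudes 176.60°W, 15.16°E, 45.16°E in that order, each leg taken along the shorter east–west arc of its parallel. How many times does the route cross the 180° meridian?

Leg 1: -176.60° → +15.16°, shortest Δλ = -168.24° (west) — crosses 180°.
Leg 2: +15.16° → +45.16°, shortest Δλ = 30.0° (east) — does not cross 180°.
Total crossings: 1.

1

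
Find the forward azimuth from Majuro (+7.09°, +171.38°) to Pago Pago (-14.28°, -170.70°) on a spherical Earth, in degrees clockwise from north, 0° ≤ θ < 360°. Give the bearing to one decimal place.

Δλ = -170.70 − 171.38 = -342.08°; wrapped into (−180°, 180°]: 17.92°.
θ = atan2( sin Δλ · cos φ₂ , cos φ₁ · sin φ₂ − sin φ₁ · cos φ₂ · cos Δλ )
  = atan2(0.29818, -0.35859) = 140.255° → normalised to [0°, 360°): 140.255°.

140.3°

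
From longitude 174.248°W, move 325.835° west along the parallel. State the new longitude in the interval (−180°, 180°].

140.083°W

Start at -174.248°; shift −325.835° → -500.083°.
-500.083° lies outside (−180°, 180°]; add 360° → -140.083°.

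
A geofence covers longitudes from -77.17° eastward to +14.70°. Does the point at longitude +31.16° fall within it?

Band width going east from -77.17° to +14.70°: ((14.70 − -77.17) mod 360) = 91.87°.
Offset of +31.16° east of the west edge: ((31.16 − -77.17) mod 360) = 108.33°.
108.33° > 91.87° ⇒ outside.

No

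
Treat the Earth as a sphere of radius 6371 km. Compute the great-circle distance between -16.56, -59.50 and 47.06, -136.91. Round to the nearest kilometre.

Δλ = -136.91 − -59.50 = -77.41°.
Δφ = 47.06 − -16.56 = 63.62°.
a = sin²(Δφ/2) + cos φ₁ · cos φ₂ · sin²(Δλ/2) = 0.533161.
c = 2·atan2(√a, √(1−a)) = 1.63717 rad → d = 6371·c ≈ 10430.39 km.

10430 km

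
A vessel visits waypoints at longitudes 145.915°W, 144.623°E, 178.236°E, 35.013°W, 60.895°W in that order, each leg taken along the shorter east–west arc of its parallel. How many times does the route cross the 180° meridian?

2

Leg 1: -145.915° → +144.623°, shortest Δλ = -69.462° (west) — crosses 180°.
Leg 2: +144.623° → +178.236°, shortest Δλ = 33.613° (east) — does not cross 180°.
Leg 3: +178.236° → -35.013°, shortest Δλ = 146.751° (east) — crosses 180°.
Leg 4: -35.013° → -60.895°, shortest Δλ = -25.882° (west) — does not cross 180°.
Total crossings: 2.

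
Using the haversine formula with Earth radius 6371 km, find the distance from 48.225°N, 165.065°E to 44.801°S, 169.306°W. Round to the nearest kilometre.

10641 km

Δλ = -169.306 − 165.065 = -334.371°; wrapped into (−180°, 180°]: 25.629°.
Δφ = -44.801 − 48.225 = -93.026°.
a = sin²(Δφ/2) + cos φ₁ · cos φ₂ · sin²(Δλ/2) = 0.549649.
c = 2·atan2(√a, √(1−a)) = 1.67026 rad → d = 6371·c ≈ 10641.21 km.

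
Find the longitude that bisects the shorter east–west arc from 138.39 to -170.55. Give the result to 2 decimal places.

Signed shortest Δλ from +138.39° to -170.55° is +51.06°.
Midpoint longitude = +138.39° + (+51.06°)/2 = +138.39° + 25.53° = +163.92°.
(The naïve average (+138.39 + -170.55)/2 = -16.08° is on the wrong side of the globe.)

+163.92°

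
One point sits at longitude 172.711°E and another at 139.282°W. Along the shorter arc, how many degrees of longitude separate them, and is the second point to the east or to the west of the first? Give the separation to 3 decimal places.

Raw difference: -139.282 − 172.711 = -311.993°.
Normalise into (−180°, 180°]: -311.993° + 360° = 48.007°.
Positive ⇒ the second point lies to the east; separation 48.007°.

48.007° east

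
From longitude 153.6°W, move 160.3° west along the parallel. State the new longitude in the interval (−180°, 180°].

Start at -153.6°; shift −160.3° → -313.9°.
-313.9° lies outside (−180°, 180°]; add 360° → +46.1°.

46.1°E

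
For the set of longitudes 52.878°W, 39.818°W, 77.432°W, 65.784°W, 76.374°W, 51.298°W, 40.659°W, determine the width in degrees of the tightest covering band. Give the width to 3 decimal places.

37.614°

Sort the longitudes: -77.432°, -76.374°, -65.784°, -52.878°, -51.298°, -40.659°, -39.818°.
Eastward gaps between consecutive values (wrapping around): 1.058°, 10.590°, 12.906°, 1.580°, 10.639°, 0.841°, 322.386°.
Largest gap = 322.386° ⇒ minimal covering band is its complement: 360° − 322.386° = 37.614°.
Band runs from -77.432° eastward to -39.818°.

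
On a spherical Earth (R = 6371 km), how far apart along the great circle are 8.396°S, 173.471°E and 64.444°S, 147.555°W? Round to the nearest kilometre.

6937 km

Δλ = -147.555 − 173.471 = -321.026°; wrapped into (−180°, 180°]: 38.974°.
Δφ = -64.444 − -8.396 = -56.048°.
a = sin²(Δφ/2) + cos φ₁ · cos φ₂ · sin²(Δλ/2) = 0.268244.
c = 2·atan2(√a, √(1−a)) = 1.08884 rad → d = 6371·c ≈ 6937.01 km.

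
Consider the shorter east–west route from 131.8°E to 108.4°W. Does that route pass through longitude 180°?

Yes

Naïve |-108.4 − 131.8| = 240.2° > 180°, so the shorter arc goes the other way round — across 180°.
Signed shortest Δλ = ((-108.4 − 131.8 + 180) mod 360) − 180 = 119.8°.
Going east by 119.8° from +131.8° passes through 180° before reaching -108.4°.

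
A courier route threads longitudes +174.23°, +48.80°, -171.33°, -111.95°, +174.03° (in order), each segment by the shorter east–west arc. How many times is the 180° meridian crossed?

2

Leg 1: +174.23° → +48.80°, shortest Δλ = -125.43° (west) — does not cross 180°.
Leg 2: +48.80° → -171.33°, shortest Δλ = 139.87° (east) — crosses 180°.
Leg 3: -171.33° → -111.95°, shortest Δλ = 59.38° (east) — does not cross 180°.
Leg 4: -111.95° → +174.03°, shortest Δλ = -74.02° (west) — crosses 180°.
Total crossings: 2.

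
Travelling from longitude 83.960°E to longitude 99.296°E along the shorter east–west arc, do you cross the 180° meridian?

No

Signed shortest Δλ = ((99.296 − 83.960 + 180) mod 360) − 180 = 15.336°.
Going east by 15.336° from +83.960° reaches +99.296° without touching 180°.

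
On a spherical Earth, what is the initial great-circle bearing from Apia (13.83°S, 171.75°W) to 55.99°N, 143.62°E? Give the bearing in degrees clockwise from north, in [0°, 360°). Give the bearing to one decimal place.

Δλ = 143.62 − -171.75 = 315.37°; wrapped into (−180°, 180°]: -44.63°.
θ = atan2( sin Δλ · cos φ₂ , cos φ₁ · sin φ₂ − sin φ₁ · cos φ₂ · cos Δλ )
  = atan2(-0.39295, 0.90006) = -23.585° → normalised to [0°, 360°): 336.415°.

336.4°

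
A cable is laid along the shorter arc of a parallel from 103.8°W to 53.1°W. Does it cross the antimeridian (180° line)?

Signed shortest Δλ = ((-53.1 − -103.8 + 180) mod 360) − 180 = 50.7°.
Going east by 50.7° from -103.8° reaches -53.1° without touching 180°.

No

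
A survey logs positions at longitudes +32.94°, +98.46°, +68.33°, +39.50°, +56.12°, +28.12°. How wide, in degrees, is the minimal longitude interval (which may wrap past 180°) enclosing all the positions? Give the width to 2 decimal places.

70.34°

Sort the longitudes: +28.12°, +32.94°, +39.50°, +56.12°, +68.33°, +98.46°.
Eastward gaps between consecutive values (wrapping around): 4.82°, 6.56°, 16.62°, 12.21°, 30.13°, 289.66°.
Largest gap = 289.66° ⇒ minimal covering band is its complement: 360° − 289.66° = 70.34°.
Band runs from +28.12° eastward to +98.46°.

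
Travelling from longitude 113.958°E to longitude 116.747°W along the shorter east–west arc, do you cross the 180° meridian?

Yes

Naïve |-116.747 − 113.958| = 230.705° > 180°, so the shorter arc goes the other way round — across 180°.
Signed shortest Δλ = ((-116.747 − 113.958 + 180) mod 360) − 180 = 129.295°.
Going east by 129.295° from +113.958° passes through 180° before reaching -116.747°.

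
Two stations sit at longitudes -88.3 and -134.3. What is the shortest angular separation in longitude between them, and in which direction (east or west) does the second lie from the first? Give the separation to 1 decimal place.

46.0° west

Raw difference: -134.3 − -88.3 = -46.0°.
Normalise into (−180°, 180°]: -46.0° stays -46.0°.
Negative ⇒ the second point lies to the west; separation 46.0°.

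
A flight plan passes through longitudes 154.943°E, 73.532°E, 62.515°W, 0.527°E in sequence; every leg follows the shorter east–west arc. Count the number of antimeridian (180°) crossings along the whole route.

0

Leg 1: +154.943° → +73.532°, shortest Δλ = -81.411° (west) — does not cross 180°.
Leg 2: +73.532° → -62.515°, shortest Δλ = -136.047° (west) — does not cross 180°.
Leg 3: -62.515° → +0.527°, shortest Δλ = 63.042° (east) — does not cross 180°.
Total crossings: 0.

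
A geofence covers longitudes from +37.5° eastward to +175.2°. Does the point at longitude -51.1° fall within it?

Band width going east from +37.5° to +175.2°: ((175.2 − 37.5) mod 360) = 137.7°.
Offset of -51.1° east of the west edge: ((-51.1 − 37.5) mod 360) = 271.4°.
271.4° > 137.7° ⇒ outside.

No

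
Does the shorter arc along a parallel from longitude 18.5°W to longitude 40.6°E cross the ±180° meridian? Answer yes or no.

Signed shortest Δλ = ((40.6 − -18.5 + 180) mod 360) − 180 = 59.1°.
Going east by 59.1° from -18.5° reaches +40.6° without touching 180°.

No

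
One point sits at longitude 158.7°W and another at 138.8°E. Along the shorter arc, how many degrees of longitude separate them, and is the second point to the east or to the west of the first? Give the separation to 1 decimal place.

62.5° west

Raw difference: 138.8 − -158.7 = 297.5°.
Normalise into (−180°, 180°]: 297.5° − 360° = -62.5°.
Negative ⇒ the second point lies to the west; separation 62.5°.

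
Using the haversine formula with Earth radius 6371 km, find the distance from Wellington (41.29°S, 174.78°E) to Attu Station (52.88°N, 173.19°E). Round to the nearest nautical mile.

5655 nmi

Δλ = 173.19 − 174.78 = -1.59°.
Δφ = 52.88 − -41.29 = 94.17°.
a = sin²(Δφ/2) + cos φ₁ · cos φ₂ · sin²(Δλ/2) = 0.536445.
c = 2·atan2(√a, √(1−a)) = 1.64375 rad → d = 6371·c ≈ 10472.34 km ≈ 5654.61 nmi.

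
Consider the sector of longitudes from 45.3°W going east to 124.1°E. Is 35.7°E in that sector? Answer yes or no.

Yes

Band width going east from -45.3° to +124.1°: ((124.1 − -45.3) mod 360) = 169.4°.
Offset of +35.7° east of the west edge: ((35.7 − -45.3) mod 360) = 81.0°.
81.0° ≤ 169.4° ⇒ inside.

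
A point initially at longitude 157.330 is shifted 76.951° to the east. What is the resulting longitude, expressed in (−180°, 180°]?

Start at +157.330°; shift +76.951° → +234.281°.
+234.281° lies outside (−180°, 180°]; subtract 360° → -125.719°.

-125.719°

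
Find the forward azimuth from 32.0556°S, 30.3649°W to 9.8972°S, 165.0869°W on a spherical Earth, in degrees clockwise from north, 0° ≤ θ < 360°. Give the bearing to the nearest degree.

234°

Δλ = -165.0869 − -30.3649 = -134.7220°.
θ = atan2( sin Δλ · cos φ₂ , cos φ₁ · sin φ₂ − sin φ₁ · cos φ₂ · cos Δλ )
  = atan2(-0.69996, -0.51358) = -126.269° → normalised to [0°, 360°): 233.731°.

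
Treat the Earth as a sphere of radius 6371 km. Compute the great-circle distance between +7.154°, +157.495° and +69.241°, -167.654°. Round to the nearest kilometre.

7351 km

Δλ = -167.654 − 157.495 = -325.149°; wrapped into (−180°, 180°]: 34.851°.
Δφ = 69.241 − 7.154 = 62.087°.
a = sin²(Δφ/2) + cos φ₁ · cos φ₂ · sin²(Δλ/2) = 0.297473.
c = 2·atan2(√a, √(1−a)) = 1.15376 rad → d = 6371·c ≈ 7350.60 km.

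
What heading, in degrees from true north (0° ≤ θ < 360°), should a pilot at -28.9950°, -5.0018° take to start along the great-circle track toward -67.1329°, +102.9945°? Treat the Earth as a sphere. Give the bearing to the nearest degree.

Δλ = 102.9945 − -5.0018 = 107.9963°.
θ = atan2( sin Δλ · cos φ₂ , cos φ₁ · sin φ₂ − sin φ₁ · cos φ₂ · cos Δλ )
  = atan2(0.36958, -0.86412) = 156.844° → normalised to [0°, 360°): 156.844°.

157°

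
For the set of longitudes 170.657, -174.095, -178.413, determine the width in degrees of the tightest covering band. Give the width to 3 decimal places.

Sort the longitudes: -178.413°, -174.095°, +170.657°.
Eastward gaps between consecutive values (wrapping around): 4.318°, 344.752°, 10.930°.
Largest gap = 344.752° ⇒ minimal covering band is its complement: 360° − 344.752° = 15.248°.
Band runs from +170.657° eastward to -174.095°, crossing the antimeridian.

15.248°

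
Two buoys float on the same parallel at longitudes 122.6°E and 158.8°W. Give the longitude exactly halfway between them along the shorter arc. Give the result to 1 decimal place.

161.9°E

Signed shortest Δλ from +122.6° to -158.8° is +78.6°.
Midpoint longitude = +122.6° + (+78.6°)/2 = +122.6° + 39.3° = +161.9°.
(The naïve average (+122.6 + -158.8)/2 = -18.1° is on the wrong side of the globe.)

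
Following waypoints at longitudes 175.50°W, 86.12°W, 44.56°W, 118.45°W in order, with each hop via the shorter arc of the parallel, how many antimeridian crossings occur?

Leg 1: -175.50° → -86.12°, shortest Δλ = 89.38° (east) — does not cross 180°.
Leg 2: -86.12° → -44.56°, shortest Δλ = 41.56° (east) — does not cross 180°.
Leg 3: -44.56° → -118.45°, shortest Δλ = -73.89° (west) — does not cross 180°.
Total crossings: 0.

0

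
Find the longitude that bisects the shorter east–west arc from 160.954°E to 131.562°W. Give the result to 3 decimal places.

165.304°W

Signed shortest Δλ from +160.954° to -131.562° is +67.484°.
Midpoint longitude = +160.954° + (+67.484°)/2 = +160.954° + 33.742° = +194.696°.
Normalise into (−180°, 180°]: -165.304°.
(The naïve average (+160.954 + -131.562)/2 = 14.696° is on the wrong side of the globe.)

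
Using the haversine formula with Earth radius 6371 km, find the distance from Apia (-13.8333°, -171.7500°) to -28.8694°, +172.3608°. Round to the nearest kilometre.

Δλ = 172.3608 − -171.7500 = 344.1108°; wrapped into (−180°, 180°]: -15.8892°.
Δφ = -28.8694 − -13.8333 = -15.0361°.
a = sin²(Δφ/2) + cos φ₁ · cos φ₂ · sin²(Δλ/2) = 0.033363.
c = 2·atan2(√a, √(1−a)) = 0.36737 rad → d = 6371·c ≈ 2340.53 km.

2341 km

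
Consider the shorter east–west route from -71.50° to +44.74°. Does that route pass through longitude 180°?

No

Signed shortest Δλ = ((44.74 − -71.50 + 180) mod 360) − 180 = 116.24°.
Going east by 116.24° from -71.50° reaches +44.74° without touching 180°.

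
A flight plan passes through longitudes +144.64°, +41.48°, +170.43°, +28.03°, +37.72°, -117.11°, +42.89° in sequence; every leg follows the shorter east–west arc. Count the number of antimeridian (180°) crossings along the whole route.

Leg 1: +144.64° → +41.48°, shortest Δλ = -103.16° (west) — does not cross 180°.
Leg 2: +41.48° → +170.43°, shortest Δλ = 128.95° (east) — does not cross 180°.
Leg 3: +170.43° → +28.03°, shortest Δλ = -142.4° (west) — does not cross 180°.
Leg 4: +28.03° → +37.72°, shortest Δλ = 9.69° (east) — does not cross 180°.
Leg 5: +37.72° → -117.11°, shortest Δλ = -154.83° (west) — does not cross 180°.
Leg 6: -117.11° → +42.89°, shortest Δλ = 160.0° (east) — does not cross 180°.
Total crossings: 0.

0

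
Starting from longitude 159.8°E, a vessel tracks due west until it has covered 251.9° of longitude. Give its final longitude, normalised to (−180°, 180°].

Start at +159.8°; shift −251.9° → -92.1°.
-92.1° already lies in (−180°, 180°].

92.1°W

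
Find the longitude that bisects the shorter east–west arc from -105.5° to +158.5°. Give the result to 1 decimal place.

Signed shortest Δλ from -105.5° to +158.5° is -96.0°.
Midpoint longitude = -105.5° + (-96.0°)/2 = -105.5° − 48.0° = -153.5°.
(The naïve average (-105.5 + +158.5)/2 = 26.5° is on the wrong side of the globe.)

-153.5°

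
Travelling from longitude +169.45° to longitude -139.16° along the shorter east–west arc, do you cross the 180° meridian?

Yes

Naïve |-139.16 − 169.45| = 308.61° > 180°, so the shorter arc goes the other way round — across 180°.
Signed shortest Δλ = ((-139.16 − 169.45 + 180) mod 360) − 180 = 51.39°.
Going east by 51.39° from +169.45° passes through 180° before reaching -139.16°.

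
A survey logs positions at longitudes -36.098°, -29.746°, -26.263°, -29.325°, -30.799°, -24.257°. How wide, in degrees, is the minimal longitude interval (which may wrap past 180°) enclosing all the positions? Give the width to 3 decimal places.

Sort the longitudes: -36.098°, -30.799°, -29.746°, -29.325°, -26.263°, -24.257°.
Eastward gaps between consecutive values (wrapping around): 5.299°, 1.053°, 0.421°, 3.062°, 2.006°, 348.159°.
Largest gap = 348.159° ⇒ minimal covering band is its complement: 360° − 348.159° = 11.841°.
Band runs from -36.098° eastward to -24.257°.

11.841°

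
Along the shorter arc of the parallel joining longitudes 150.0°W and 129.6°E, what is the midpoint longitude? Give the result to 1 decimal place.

169.8°E

Signed shortest Δλ from -150.0° to +129.6° is -80.4°.
Midpoint longitude = -150.0° + (-80.4°)/2 = -150.0° − 40.2° = -190.2°.
Normalise into (−180°, 180°]: +169.8°.
(The naïve average (-150.0 + +129.6)/2 = -10.2° is on the wrong side of the globe.)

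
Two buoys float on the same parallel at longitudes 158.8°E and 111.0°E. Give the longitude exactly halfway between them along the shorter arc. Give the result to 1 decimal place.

134.9°E

Signed shortest Δλ from +158.8° to +111.0° is -47.8°.
Midpoint longitude = +158.8° + (-47.8°)/2 = +158.8° − 23.9° = +134.9°.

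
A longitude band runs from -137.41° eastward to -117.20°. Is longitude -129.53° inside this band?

Yes

Band width going east from -137.41° to -117.20°: ((-117.20 − -137.41) mod 360) = 20.21°.
Offset of -129.53° east of the west edge: ((-129.53 − -137.41) mod 360) = 7.88°.
7.88° ≤ 20.21° ⇒ inside.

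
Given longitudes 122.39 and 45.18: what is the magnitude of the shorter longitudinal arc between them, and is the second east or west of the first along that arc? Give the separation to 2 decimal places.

77.21° west

Raw difference: 45.18 − 122.39 = -77.21°.
Normalise into (−180°, 180°]: -77.21° stays -77.21°.
Negative ⇒ the second point lies to the west; separation 77.21°.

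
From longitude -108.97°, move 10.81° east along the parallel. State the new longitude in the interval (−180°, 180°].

Start at -108.97°; shift +10.81° → -98.16°.
-98.16° already lies in (−180°, 180°].

-98.16°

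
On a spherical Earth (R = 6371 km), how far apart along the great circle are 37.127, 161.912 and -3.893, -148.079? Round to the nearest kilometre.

Δλ = -148.079 − 161.912 = -309.991°; wrapped into (−180°, 180°]: 50.009°.
Δφ = -3.893 − 37.127 = -41.020°.
a = sin²(Δφ/2) + cos φ₁ · cos φ₂ · sin²(Δλ/2) = 0.264882.
c = 2·atan2(√a, √(1−a)) = 1.08124 rad → d = 6371·c ≈ 6888.56 km.

6889 km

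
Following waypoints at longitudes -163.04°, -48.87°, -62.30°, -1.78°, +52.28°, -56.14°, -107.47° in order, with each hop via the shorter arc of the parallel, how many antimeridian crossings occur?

Leg 1: -163.04° → -48.87°, shortest Δλ = 114.17° (east) — does not cross 180°.
Leg 2: -48.87° → -62.30°, shortest Δλ = -13.43° (west) — does not cross 180°.
Leg 3: -62.30° → -1.78°, shortest Δλ = 60.52° (east) — does not cross 180°.
Leg 4: -1.78° → +52.28°, shortest Δλ = 54.06° (east) — does not cross 180°.
Leg 5: +52.28° → -56.14°, shortest Δλ = -108.42° (west) — does not cross 180°.
Leg 6: -56.14° → -107.47°, shortest Δλ = -51.33° (west) — does not cross 180°.
Total crossings: 0.

0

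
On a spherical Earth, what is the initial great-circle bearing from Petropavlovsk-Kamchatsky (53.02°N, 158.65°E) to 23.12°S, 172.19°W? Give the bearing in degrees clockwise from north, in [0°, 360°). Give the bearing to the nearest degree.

153°

Δλ = -172.19 − 158.65 = -330.84°; wrapped into (−180°, 180°]: 29.16°.
θ = atan2( sin Δλ · cos φ₂ , cos φ₁ · sin φ₂ − sin φ₁ · cos φ₂ · cos Δλ )
  = atan2(0.44812, -0.87777) = 152.955° → normalised to [0°, 360°): 152.955°.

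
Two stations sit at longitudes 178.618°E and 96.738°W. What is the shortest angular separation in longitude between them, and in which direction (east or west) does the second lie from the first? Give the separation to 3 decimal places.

Raw difference: -96.738 − 178.618 = -275.356°.
Normalise into (−180°, 180°]: -275.356° + 360° = 84.644°.
Positive ⇒ the second point lies to the east; separation 84.644°.

84.644° east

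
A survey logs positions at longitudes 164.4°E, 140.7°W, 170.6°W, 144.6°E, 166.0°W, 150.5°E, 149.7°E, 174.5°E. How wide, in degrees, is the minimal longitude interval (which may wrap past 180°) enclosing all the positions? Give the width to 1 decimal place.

Sort the longitudes: -170.6°, -166.0°, -140.7°, +144.6°, +149.7°, +150.5°, +164.4°, +174.5°.
Eastward gaps between consecutive values (wrapping around): 4.6°, 25.3°, 285.3°, 5.1°, 0.8°, 13.9°, 10.1°, 14.9°.
Largest gap = 285.3° ⇒ minimal covering band is its complement: 360° − 285.3° = 74.7°.
Band runs from +144.6° eastward to -140.7°, crossing the antimeridian.

74.7°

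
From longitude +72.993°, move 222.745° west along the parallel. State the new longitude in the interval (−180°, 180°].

-149.752°

Start at +72.993°; shift −222.745° → -149.752°.
-149.752° already lies in (−180°, 180°].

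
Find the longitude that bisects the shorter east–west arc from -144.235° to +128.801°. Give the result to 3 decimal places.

+172.283°

Signed shortest Δλ from -144.235° to +128.801° is -86.964°.
Midpoint longitude = -144.235° + (-86.964°)/2 = -144.235° − 43.482° = -187.717°.
Normalise into (−180°, 180°]: +172.283°.
(The naïve average (-144.235 + +128.801)/2 = -7.717° is on the wrong side of the globe.)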